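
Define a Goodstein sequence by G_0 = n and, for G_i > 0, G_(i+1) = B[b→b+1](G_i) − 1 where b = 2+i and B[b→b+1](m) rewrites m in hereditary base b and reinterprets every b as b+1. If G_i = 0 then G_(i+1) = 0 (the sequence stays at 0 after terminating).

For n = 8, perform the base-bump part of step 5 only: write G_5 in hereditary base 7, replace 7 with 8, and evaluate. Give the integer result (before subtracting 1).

step 0: 8 = 2^(2 + 1); sub 3 for 2: 3^(3 + 1); = 81; G_1 = 81−1 = 80
step 1: 80 = 2·3^3 + 2·3^2 + 2·3 + 2; sub 4 for 3: 2·4^4 + 2·4^2 + 2·4 + 2; = 554; G_2 = 554−1 = 553
step 2: 553 = 2·4^4 + 2·4^2 + 2·4 + 1; sub 5 for 4: 2·5^5 + 2·5^2 + 2·5 + 1; = 6311; G_3 = 6311−1 = 6310
step 3: 6310 = 2·5^5 + 2·5^2 + 2·5; sub 6 for 5: 2·6^6 + 2·6^2 + 2·6; = 93396; G_4 = 93396−1 = 93395
step 4: 93395 = 2·6^6 + 2·6^2 + 6 + 5; sub 7 for 6: 2·7^7 + 2·7^2 + 7 + 5; = 1647196; G_5 = 1647196−1 = 1647195

33554572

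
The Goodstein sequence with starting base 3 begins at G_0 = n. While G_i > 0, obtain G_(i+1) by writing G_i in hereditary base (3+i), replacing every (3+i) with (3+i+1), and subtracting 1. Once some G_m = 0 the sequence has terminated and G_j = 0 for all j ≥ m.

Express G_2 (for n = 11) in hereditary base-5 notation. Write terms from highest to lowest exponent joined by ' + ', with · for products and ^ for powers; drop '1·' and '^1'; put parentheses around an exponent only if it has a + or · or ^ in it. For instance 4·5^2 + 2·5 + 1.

5^2

G_0 = 11. HB_3(11) = 3^2 + 2. Bump = 18. G_1 = 17.
G_1 = 17. HB_4(17) = 4^2 + 1. Bump = 26. G_2 = 25.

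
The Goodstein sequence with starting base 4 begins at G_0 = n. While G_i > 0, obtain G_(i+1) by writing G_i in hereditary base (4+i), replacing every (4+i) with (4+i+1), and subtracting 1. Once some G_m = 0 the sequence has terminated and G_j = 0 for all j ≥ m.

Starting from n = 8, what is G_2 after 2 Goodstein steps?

9

G_0 = 8. HB_4(8) = 2·4. Bump = 10. G_1 = 9.
G_1 = 9. HB_5(9) = 5 + 4. Bump = 10. G_2 = 9.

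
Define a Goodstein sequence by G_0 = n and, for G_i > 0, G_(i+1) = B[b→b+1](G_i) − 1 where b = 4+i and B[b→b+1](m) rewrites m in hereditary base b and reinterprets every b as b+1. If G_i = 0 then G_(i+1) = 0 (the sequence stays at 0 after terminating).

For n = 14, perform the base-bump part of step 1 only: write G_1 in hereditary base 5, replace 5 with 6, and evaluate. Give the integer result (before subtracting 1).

19

(0) 14|_4 = 3·4 + 2 ↦ 3·5 + 2|_5 = 17 ⇒ 16
(1) 16|_5 = 3·5 + 1 ↦ 3·6 + 1|_6 = 19 ⇒ 18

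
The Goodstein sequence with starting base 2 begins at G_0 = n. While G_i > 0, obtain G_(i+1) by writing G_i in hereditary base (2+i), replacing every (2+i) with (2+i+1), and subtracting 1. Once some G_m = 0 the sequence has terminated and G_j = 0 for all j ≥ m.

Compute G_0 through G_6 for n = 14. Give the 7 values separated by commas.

14, 110, 1281, 18750, 326591, 5862840, 134404971

(0) 14|_2 = 2^(2 + 1) + 2^2 + 2 ↦ 3^(3 + 1) + 3^3 + 3|_3 = 111 ⇒ 110
(1) 110|_3 = 3^(3 + 1) + 3^3 + 2 ↦ 4^(4 + 1) + 4^4 + 2|_4 = 1282 ⇒ 1281
(2) 1281|_4 = 4^(4 + 1) + 4^4 + 1 ↦ 5^(5 + 1) + 5^5 + 1|_5 = 18751 ⇒ 18750
(3) 18750|_5 = 5^(5 + 1) + 5^5 ↦ 6^(6 + 1) + 6^6|_6 = 326592 ⇒ 326591
(4) 326591|_6 = 6^(6 + 1) + 5·6^5 + 5·6^4 + 5·6^3 + 5·6^2 + 5·6 + 5 ↦ 7^(7 + 1) + 5·7^5 + 5·7^4 + 5·7^3 + 5·7^2 + 5·7 + 5|_7 = 5862841 ⇒ 5862840
(5) 5862840|_7 = 7^(7 + 1) + 5·7^5 + 5·7^4 + 5·7^3 + 5·7^2 + 5·7 + 4 ↦ 8^(8 + 1) + 5·8^5 + 5·8^4 + 5·8^3 + 5·8^2 + 5·8 + 4|_8 = 134404972 ⇒ 134404971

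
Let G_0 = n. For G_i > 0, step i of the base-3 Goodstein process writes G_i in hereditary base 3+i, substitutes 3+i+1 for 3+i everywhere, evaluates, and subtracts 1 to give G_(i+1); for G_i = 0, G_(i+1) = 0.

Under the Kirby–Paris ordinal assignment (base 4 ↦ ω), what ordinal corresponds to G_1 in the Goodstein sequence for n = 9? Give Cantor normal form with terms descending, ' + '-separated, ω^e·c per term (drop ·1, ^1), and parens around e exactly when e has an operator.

[0] 9 ≡ 3^2 (base 3). Lift 4: 16. −1: 15.
[1] 15 ≡ 3·4 + 3 (base 4). Lift 5: 18. −1: 17.

ω·3 + 3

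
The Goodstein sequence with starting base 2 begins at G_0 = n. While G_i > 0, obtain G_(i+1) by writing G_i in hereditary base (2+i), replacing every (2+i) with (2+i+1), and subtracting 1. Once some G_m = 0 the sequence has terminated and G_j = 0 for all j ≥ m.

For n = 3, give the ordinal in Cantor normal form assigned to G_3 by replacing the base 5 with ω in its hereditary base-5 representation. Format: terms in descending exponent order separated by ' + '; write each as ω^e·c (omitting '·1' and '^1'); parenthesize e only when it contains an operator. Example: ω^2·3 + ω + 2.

2

step 0: 3 = 2 + 1; sub 3 for 2: 3 + 1; = 4; G_1 = 4−1 = 3
step 1: 3 = 3; sub 4 for 3: 4; = 4; G_2 = 4−1 = 3
step 2: 3 = 3; sub 5 for 4: 3; = 3; G_3 = 3−1 = 2
step 3: 2 = 2; sub 6 for 5: 2; = 2; G_4 = 2−1 = 1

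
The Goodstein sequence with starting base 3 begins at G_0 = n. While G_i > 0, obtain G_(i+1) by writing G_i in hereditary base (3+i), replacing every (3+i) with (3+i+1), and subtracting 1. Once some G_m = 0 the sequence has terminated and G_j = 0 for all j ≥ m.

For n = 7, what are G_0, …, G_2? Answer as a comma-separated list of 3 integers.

7 —HB3→ 2·3 + 1 —bump→ 2·4 + 1 = 9 —(−1)→ 8
8 —HB4→ 2·4 —bump→ 2·5 = 10 —(−1)→ 9

7, 8, 9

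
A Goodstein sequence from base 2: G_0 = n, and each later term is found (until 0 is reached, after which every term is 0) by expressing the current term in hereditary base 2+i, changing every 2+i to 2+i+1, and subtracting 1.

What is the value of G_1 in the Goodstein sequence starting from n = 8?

80

base 2: 8 = 2^(2 + 1); at 3: 3^(3 + 1) = 81; next = 80
base 3: 80 = 2·3^3 + 2·3^2 + 2·3 + 2; at 4: 2·4^4 + 2·4^2 + 2·4 + 2 = 554; next = 553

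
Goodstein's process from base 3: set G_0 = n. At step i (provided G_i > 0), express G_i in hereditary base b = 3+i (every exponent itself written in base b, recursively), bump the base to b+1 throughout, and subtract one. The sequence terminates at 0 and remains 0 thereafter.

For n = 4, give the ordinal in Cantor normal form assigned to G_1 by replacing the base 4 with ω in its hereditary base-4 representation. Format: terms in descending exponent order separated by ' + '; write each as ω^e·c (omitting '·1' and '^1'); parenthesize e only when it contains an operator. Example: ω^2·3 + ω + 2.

ω

G_0 = 4. HB_3(4) = 3 + 1. Bump = 5. G_1 = 4.
G_1 = 4. HB_4(4) = 4. Bump = 5. G_2 = 4.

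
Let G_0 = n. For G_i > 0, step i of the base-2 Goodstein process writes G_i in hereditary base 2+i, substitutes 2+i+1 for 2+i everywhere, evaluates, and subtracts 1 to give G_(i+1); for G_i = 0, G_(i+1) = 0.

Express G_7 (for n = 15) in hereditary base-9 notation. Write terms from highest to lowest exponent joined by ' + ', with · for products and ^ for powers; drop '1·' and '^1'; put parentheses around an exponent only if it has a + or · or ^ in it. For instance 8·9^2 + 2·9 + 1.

base 2: 15 = 2^(2 + 1) + 2^2 + 2 + 1; at 3: 3^(3 + 1) + 3^3 + 3 + 1 = 112; next = 111
base 3: 111 = 3^(3 + 1) + 3^3 + 3; at 4: 4^(4 + 1) + 4^4 + 4 = 1284; next = 1283
base 4: 1283 = 4^(4 + 1) + 4^4 + 3; at 5: 5^(5 + 1) + 5^5 + 3 = 18753; next = 18752
base 5: 18752 = 5^(5 + 1) + 5^5 + 2; at 6: 6^(6 + 1) + 6^6 + 2 = 326594; next = 326593
base 6: 326593 = 6^(6 + 1) + 6^6 + 1; at 7: 7^(7 + 1) + 7^7 + 1 = 6588345; next = 6588344
base 7: 6588344 = 7^(7 + 1) + 7^7; at 8: 8^(8 + 1) + 8^8 = 150994944; next = 150994943
base 8: 150994943 = 8^(8 + 1) + 7·8^7 + 7·8^6 + 7·8^5 + 7·8^4 + 7·8^3 + 7·8^2 + 7·8 + 7; at 9: 9^(9 + 1) + 7·9^7 + 7·9^6 + 7·9^5 + 7·9^4 + 7·9^3 + 7·9^2 + 7·9 + 7 = 3524450281; next = 3524450280
base 9: 3524450280 = 9^(9 + 1) + 7·9^7 + 7·9^6 + 7·9^5 + 7·9^4 + 7·9^3 + 7·9^2 + 7·9 + 6; at 10: 10^(10 + 1) + 7·10^7 + 7·10^6 + 7·10^5 + 7·10^4 + 7·10^3 + 7·10^2 + 7·10 + 6 = 100077777776; next = 100077777775

9^(9 + 1) + 7·9^7 + 7·9^6 + 7·9^5 + 7·9^4 + 7·9^3 + 7·9^2 + 7·9 + 6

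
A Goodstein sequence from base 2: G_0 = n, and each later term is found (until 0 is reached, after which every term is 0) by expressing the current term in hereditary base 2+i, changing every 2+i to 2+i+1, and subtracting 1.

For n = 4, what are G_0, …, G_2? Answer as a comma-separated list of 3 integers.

[0] 4 ≡ 2^2 (base 2). Lift 3: 27. −1: 26.
[1] 26 ≡ 2·3^2 + 2·3 + 2 (base 3). Lift 4: 42. −1: 41.

4, 26, 41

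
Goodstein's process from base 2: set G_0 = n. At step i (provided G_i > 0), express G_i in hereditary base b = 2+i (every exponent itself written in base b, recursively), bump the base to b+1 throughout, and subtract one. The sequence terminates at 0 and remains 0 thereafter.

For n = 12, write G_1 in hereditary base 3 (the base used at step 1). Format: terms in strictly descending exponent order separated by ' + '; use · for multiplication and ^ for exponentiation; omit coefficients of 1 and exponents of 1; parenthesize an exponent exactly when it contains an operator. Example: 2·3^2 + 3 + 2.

[0] 12 ≡ 2^(2 + 1) + 2^2 (base 2). Lift 3: 108. −1: 107.
[1] 107 ≡ 3^(3 + 1) + 2·3^2 + 2·3 + 2 (base 3). Lift 4: 1066. −1: 1065.

3^(3 + 1) + 2·3^2 + 2·3 + 2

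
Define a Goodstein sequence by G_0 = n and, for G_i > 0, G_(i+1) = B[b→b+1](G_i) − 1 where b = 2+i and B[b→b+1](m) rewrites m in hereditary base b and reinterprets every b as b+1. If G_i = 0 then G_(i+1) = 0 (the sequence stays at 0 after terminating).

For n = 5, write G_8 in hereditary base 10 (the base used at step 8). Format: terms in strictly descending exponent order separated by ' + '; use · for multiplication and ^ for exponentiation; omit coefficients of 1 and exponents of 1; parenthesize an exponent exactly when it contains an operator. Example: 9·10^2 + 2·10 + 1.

5 —HB2→ 2^2 + 1 —bump→ 3^3 + 1 = 28 —(−1)→ 27
27 —HB3→ 3^3 —bump→ 4^4 = 256 —(−1)→ 255
255 —HB4→ 3·4^3 + 3·4^2 + 3·4 + 3 —bump→ 3·5^3 + 3·5^2 + 3·5 + 3 = 468 —(−1)→ 467
467 —HB5→ 3·5^3 + 3·5^2 + 3·5 + 2 —bump→ 3·6^3 + 3·6^2 + 3·6 + 2 = 776 —(−1)→ 775
775 —HB6→ 3·6^3 + 3·6^2 + 3·6 + 1 —bump→ 3·7^3 + 3·7^2 + 3·7 + 1 = 1198 —(−1)→ 1197
1197 —HB7→ 3·7^3 + 3·7^2 + 3·7 —bump→ 3·8^3 + 3·8^2 + 3·8 = 1752 —(−1)→ 1751
1751 —HB8→ 3·8^3 + 3·8^2 + 2·8 + 7 —bump→ 3·9^3 + 3·9^2 + 2·9 + 7 = 2455 —(−1)→ 2454
2454 —HB9→ 3·9^3 + 3·9^2 + 2·9 + 6 —bump→ 3·10^3 + 3·10^2 + 2·10 + 6 = 3326 —(−1)→ 3325

3·10^3 + 3·10^2 + 2·10 + 5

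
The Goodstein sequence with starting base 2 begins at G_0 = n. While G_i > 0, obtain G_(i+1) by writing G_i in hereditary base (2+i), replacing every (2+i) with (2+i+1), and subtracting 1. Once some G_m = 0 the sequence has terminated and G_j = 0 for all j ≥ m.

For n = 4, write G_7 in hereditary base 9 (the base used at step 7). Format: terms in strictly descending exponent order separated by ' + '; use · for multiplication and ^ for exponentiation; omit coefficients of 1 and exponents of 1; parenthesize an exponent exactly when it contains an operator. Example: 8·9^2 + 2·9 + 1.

2·9^2 + 9 + 2

i=0: 4 = 2^2 (b=2); 2→3: 3^3 = 27; 27−1 = 26
i=1: 26 = 2·3^2 + 2·3 + 2 (b=3); 3→4: 2·4^2 + 2·4 + 2 = 42; 42−1 = 41
i=2: 41 = 2·4^2 + 2·4 + 1 (b=4); 4→5: 2·5^2 + 2·5 + 1 = 61; 61−1 = 60
i=3: 60 = 2·5^2 + 2·5 (b=5); 5→6: 2·6^2 + 2·6 = 84; 84−1 = 83
i=4: 83 = 2·6^2 + 6 + 5 (b=6); 6→7: 2·7^2 + 7 + 5 = 110; 110−1 = 109
i=5: 109 = 2·7^2 + 7 + 4 (b=7); 7→8: 2·8^2 + 8 + 4 = 140; 140−1 = 139
i=6: 139 = 2·8^2 + 8 + 3 (b=8); 8→9: 2·9^2 + 9 + 3 = 174; 174−1 = 173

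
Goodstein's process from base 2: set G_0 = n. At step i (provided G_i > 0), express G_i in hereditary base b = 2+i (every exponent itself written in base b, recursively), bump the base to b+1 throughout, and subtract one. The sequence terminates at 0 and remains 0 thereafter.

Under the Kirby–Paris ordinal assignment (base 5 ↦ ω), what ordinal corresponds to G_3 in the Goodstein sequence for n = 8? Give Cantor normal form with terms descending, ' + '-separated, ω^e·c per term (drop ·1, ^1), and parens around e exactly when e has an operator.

ω^ω·2 + ω^2·2 + ω·2

step 0: 8 = 2^(2 + 1); sub 3 for 2: 3^(3 + 1); = 81; G_1 = 81−1 = 80
step 1: 80 = 2·3^3 + 2·3^2 + 2·3 + 2; sub 4 for 3: 2·4^4 + 2·4^2 + 2·4 + 2; = 554; G_2 = 554−1 = 553
step 2: 553 = 2·4^4 + 2·4^2 + 2·4 + 1; sub 5 for 4: 2·5^5 + 2·5^2 + 2·5 + 1; = 6311; G_3 = 6311−1 = 6310
step 3: 6310 = 2·5^5 + 2·5^2 + 2·5; sub 6 for 5: 2·6^6 + 2·6^2 + 2·6; = 93396; G_4 = 93396−1 = 93395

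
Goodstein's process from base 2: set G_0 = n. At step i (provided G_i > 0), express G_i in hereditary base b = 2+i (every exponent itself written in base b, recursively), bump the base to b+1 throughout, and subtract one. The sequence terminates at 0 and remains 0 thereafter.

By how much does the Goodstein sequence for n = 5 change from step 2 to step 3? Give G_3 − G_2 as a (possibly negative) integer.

i=0: 5 = 2^2 + 1 (b=2); 2→3: 3^3 + 1 = 28; 28−1 = 27
i=1: 27 = 3^3 (b=3); 3→4: 4^4 = 256; 256−1 = 255
i=2: 255 = 3·4^3 + 3·4^2 + 3·4 + 3 (b=4); 4→5: 3·5^3 + 3·5^2 + 3·5 + 3 = 468; 468−1 = 467

212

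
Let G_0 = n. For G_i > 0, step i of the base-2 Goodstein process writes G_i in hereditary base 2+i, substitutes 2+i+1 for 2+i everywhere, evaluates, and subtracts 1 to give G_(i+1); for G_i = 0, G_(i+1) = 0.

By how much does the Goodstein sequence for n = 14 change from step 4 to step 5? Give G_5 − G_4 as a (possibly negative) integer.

base 2: 14 = 2^(2 + 1) + 2^2 + 2; at 3: 3^(3 + 1) + 3^3 + 3 = 111; next = 110
base 3: 110 = 3^(3 + 1) + 3^3 + 2; at 4: 4^(4 + 1) + 4^4 + 2 = 1282; next = 1281
base 4: 1281 = 4^(4 + 1) + 4^4 + 1; at 5: 5^(5 + 1) + 5^5 + 1 = 18751; next = 18750
base 5: 18750 = 5^(5 + 1) + 5^5; at 6: 6^(6 + 1) + 6^6 = 326592; next = 326591
base 6: 326591 = 6^(6 + 1) + 5·6^5 + 5·6^4 + 5·6^3 + 5·6^2 + 5·6 + 5; at 7: 7^(7 + 1) + 5·7^5 + 5·7^4 + 5·7^3 + 5·7^2 + 5·7 + 5 = 5862841; next = 5862840

5536249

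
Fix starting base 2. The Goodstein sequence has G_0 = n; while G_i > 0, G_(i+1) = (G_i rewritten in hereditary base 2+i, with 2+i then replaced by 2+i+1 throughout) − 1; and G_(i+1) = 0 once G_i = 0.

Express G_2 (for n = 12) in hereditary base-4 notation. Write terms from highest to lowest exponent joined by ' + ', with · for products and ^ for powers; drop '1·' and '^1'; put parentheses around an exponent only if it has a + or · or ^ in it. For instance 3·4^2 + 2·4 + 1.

4^(4 + 1) + 2·4^2 + 2·4 + 1

i=0: 12 = 2^(2 + 1) + 2^2 (b=2); 2→3: 3^(3 + 1) + 3^3 = 108; 108−1 = 107
i=1: 107 = 3^(3 + 1) + 2·3^2 + 2·3 + 2 (b=3); 3→4: 4^(4 + 1) + 2·4^2 + 2·4 + 2 = 1066; 1066−1 = 1065
i=2: 1065 = 4^(4 + 1) + 2·4^2 + 2·4 + 1 (b=4); 4→5: 5^(5 + 1) + 2·5^2 + 2·5 + 1 = 15686; 15686−1 = 15685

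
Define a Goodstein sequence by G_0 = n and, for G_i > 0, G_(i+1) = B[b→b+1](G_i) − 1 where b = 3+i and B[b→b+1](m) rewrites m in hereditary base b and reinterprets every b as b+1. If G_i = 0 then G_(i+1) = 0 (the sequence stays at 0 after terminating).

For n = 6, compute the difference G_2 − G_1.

G_0 = 6. HB_3(6) = 2·3. Bump = 8. G_1 = 7.
G_1 = 7. HB_4(7) = 4 + 3. Bump = 8. G_2 = 7.

0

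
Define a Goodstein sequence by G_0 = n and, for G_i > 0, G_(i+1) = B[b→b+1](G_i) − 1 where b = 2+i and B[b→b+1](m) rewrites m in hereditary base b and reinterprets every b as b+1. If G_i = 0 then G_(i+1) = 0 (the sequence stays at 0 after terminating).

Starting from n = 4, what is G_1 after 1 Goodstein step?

26

i=0: 4 = 2^2 (b=2); 2→3: 3^3 = 27; 27−1 = 26
i=1: 26 = 2·3^2 + 2·3 + 2 (b=3); 3→4: 2·4^2 + 2·4 + 2 = 42; 42−1 = 41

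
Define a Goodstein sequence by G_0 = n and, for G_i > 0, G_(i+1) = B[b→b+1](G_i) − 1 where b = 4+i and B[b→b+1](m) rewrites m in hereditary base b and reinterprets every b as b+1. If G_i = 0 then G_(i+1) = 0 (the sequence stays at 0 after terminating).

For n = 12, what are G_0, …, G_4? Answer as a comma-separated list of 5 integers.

G_0 = 12. HB_4(12) = 3·4. Bump = 15. G_1 = 14.
G_1 = 14. HB_5(14) = 2·5 + 4. Bump = 16. G_2 = 15.
G_2 = 15. HB_6(15) = 2·6 + 3. Bump = 17. G_3 = 16.
G_3 = 16. HB_7(16) = 2·7 + 2. Bump = 18. G_4 = 17.

12, 14, 15, 16, 17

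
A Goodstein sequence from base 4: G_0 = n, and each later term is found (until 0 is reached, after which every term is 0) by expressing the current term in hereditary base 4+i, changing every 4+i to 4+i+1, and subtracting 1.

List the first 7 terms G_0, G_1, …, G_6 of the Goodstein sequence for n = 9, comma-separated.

base 4: 9 = 2·4 + 1; at 5: 2·5 + 1 = 11; next = 10
base 5: 10 = 2·5; at 6: 2·6 = 12; next = 11
base 6: 11 = 6 + 5; at 7: 7 + 5 = 12; next = 11
base 7: 11 = 7 + 4; at 8: 8 + 4 = 12; next = 11
base 8: 11 = 8 + 3; at 9: 9 + 3 = 12; next = 11
base 9: 11 = 9 + 2; at 10: 10 + 2 = 12; next = 11

9, 10, 11, 11, 11, 11, 11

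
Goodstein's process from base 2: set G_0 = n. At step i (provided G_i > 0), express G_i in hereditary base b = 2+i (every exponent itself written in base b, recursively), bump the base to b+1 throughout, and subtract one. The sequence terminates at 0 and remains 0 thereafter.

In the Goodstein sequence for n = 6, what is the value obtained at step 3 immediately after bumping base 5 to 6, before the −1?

46656

G_0=6  [base 2] 2^2 + 2  →[2↦3]→  3^3 + 3 = 30  −1 ⇒ G_1=29
G_1=29  [base 3] 3^3 + 2  →[3↦4]→  4^4 + 2 = 258  −1 ⇒ G_2=257
G_2=257  [base 4] 4^4 + 1  →[4↦5]→  5^5 + 1 = 3126  −1 ⇒ G_3=3125
G_3=3125  [base 5] 5^5  →[5↦6]→  6^6 = 46656  −1 ⇒ G_4=46655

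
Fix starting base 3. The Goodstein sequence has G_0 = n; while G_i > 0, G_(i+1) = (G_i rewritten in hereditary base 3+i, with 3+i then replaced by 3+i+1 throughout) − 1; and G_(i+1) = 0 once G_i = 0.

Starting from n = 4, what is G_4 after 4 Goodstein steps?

(0) 4|_3 = 3 + 1 ↦ 4 + 1|_4 = 5 ⇒ 4
(1) 4|_4 = 4 ↦ 5|_5 = 5 ⇒ 4
(2) 4|_5 = 4 ↦ 4|_6 = 4 ⇒ 3
(3) 3|_6 = 3 ↦ 3|_7 = 3 ⇒ 2
(4) 2|_7 = 2 ↦ 2|_8 = 2 ⇒ 1

2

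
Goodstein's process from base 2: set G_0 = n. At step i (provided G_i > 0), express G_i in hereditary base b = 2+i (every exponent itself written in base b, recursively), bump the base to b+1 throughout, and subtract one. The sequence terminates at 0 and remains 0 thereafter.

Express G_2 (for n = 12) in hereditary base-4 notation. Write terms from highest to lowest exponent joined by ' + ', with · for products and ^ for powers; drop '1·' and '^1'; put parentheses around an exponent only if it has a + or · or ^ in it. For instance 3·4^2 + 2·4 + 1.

4^(4 + 1) + 2·4^2 + 2·4 + 1

step 0: 12 = 2^(2 + 1) + 2^2; sub 3 for 2: 3^(3 + 1) + 3^3; = 108; G_1 = 108−1 = 107
step 1: 107 = 3^(3 + 1) + 2·3^2 + 2·3 + 2; sub 4 for 3: 4^(4 + 1) + 2·4^2 + 2·4 + 2; = 1066; G_2 = 1066−1 = 1065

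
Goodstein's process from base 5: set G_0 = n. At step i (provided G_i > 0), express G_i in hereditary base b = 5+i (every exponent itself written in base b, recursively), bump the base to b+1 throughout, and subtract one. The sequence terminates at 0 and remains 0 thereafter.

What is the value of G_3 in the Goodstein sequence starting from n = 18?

base 5: 18 = 3·5 + 3; at 6: 3·6 + 3 = 21; next = 20
base 6: 20 = 3·6 + 2; at 7: 3·7 + 2 = 23; next = 22
base 7: 22 = 3·7 + 1; at 8: 3·8 + 1 = 25; next = 24

24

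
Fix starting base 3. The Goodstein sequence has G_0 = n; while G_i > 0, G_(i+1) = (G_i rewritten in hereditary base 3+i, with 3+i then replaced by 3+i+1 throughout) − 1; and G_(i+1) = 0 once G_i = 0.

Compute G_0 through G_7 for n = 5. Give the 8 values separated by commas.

5, 5, 5, 5, 4, 3, 2, 1

step 0: 5 = 3 + 2; sub 4 for 3: 4 + 2; = 6; G_1 = 6−1 = 5
step 1: 5 = 4 + 1; sub 5 for 4: 5 + 1; = 6; G_2 = 6−1 = 5
step 2: 5 = 5; sub 6 for 5: 6; = 6; G_3 = 6−1 = 5
step 3: 5 = 5; sub 7 for 6: 5; = 5; G_4 = 5−1 = 4
step 4: 4 = 4; sub 8 for 7: 4; = 4; G_5 = 4−1 = 3
step 5: 3 = 3; sub 9 for 8: 3; = 3; G_6 = 3−1 = 2
step 6: 2 = 2; sub 10 for 9: 2; = 2; G_7 = 2−1 = 1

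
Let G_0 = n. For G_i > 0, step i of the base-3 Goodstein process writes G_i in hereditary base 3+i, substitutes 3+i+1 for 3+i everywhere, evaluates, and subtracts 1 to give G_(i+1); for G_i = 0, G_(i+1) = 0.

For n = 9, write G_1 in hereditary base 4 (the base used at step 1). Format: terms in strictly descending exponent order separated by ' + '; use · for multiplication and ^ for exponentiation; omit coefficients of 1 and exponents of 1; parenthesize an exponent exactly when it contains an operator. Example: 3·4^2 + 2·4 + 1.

base 3: 9 = 3^2; at 4: 4^2 = 16; next = 15
base 4: 15 = 3·4 + 3; at 5: 3·5 + 3 = 18; next = 17

3·4 + 3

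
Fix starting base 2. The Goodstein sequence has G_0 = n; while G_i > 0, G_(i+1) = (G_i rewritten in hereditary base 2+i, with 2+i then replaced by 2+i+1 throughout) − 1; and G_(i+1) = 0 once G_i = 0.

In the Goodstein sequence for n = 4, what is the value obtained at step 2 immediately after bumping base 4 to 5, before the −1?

[0] 4 ≡ 2^2 (base 2). Lift 3: 27. −1: 26.
[1] 26 ≡ 2·3^2 + 2·3 + 2 (base 3). Lift 4: 42. −1: 41.
[2] 41 ≡ 2·4^2 + 2·4 + 1 (base 4). Lift 5: 61. −1: 60.

61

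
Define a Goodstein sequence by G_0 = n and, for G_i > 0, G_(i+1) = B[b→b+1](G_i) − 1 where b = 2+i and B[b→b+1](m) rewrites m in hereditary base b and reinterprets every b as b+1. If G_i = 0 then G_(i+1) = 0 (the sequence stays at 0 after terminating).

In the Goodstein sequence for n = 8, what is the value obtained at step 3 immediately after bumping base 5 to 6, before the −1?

93396

G_0 = 8. HB_2(8) = 2^(2 + 1). Bump = 81. G_1 = 80.
G_1 = 80. HB_3(80) = 2·3^3 + 2·3^2 + 2·3 + 2. Bump = 554. G_2 = 553.
G_2 = 553. HB_4(553) = 2·4^4 + 2·4^2 + 2·4 + 1. Bump = 6311. G_3 = 6310.
G_3 = 6310. HB_5(6310) = 2·5^5 + 2·5^2 + 2·5. Bump = 93396. G_4 = 93395.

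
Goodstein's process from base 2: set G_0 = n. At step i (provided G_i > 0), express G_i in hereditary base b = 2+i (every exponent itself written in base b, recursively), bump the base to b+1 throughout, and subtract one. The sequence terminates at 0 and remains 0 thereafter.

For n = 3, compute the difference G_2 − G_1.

0

[0] 3 ≡ 2 + 1 (base 2). Lift 3: 4. −1: 3.
[1] 3 ≡ 3 (base 3). Lift 4: 4. −1: 3.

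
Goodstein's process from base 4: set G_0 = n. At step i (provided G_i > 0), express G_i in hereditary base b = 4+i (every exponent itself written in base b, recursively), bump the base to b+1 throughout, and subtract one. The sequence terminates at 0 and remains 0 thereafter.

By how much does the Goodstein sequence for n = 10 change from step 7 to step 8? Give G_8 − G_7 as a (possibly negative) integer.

0

G_0 = 10. HB_4(10) = 2·4 + 2. Bump = 12. G_1 = 11.
G_1 = 11. HB_5(11) = 2·5 + 1. Bump = 13. G_2 = 12.
G_2 = 12. HB_6(12) = 2·6. Bump = 14. G_3 = 13.
G_3 = 13. HB_7(13) = 7 + 6. Bump = 14. G_4 = 13.
G_4 = 13. HB_8(13) = 8 + 5. Bump = 14. G_5 = 13.
G_5 = 13. HB_9(13) = 9 + 4. Bump = 14. G_6 = 13.
G_6 = 13. HB_10(13) = 10 + 3. Bump = 14. G_7 = 13.
G_7 = 13. HB_11(13) = 11 + 2. Bump = 14. G_8 = 13.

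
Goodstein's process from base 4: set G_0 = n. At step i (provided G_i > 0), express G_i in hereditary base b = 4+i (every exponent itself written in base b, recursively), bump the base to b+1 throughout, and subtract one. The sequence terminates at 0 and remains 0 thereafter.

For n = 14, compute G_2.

[0] 14 ≡ 3·4 + 2 (base 4). Lift 5: 17. −1: 16.
[1] 16 ≡ 3·5 + 1 (base 5). Lift 6: 19. −1: 18.
[2] 18 ≡ 3·6 (base 6). Lift 7: 21. −1: 20.

18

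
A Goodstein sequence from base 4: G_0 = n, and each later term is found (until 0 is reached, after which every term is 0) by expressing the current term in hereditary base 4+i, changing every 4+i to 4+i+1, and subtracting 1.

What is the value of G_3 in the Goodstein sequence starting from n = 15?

step 0: 15 = 3·4 + 3; sub 5 for 4: 3·5 + 3; = 18; G_1 = 18−1 = 17
step 1: 17 = 3·5 + 2; sub 6 for 5: 3·6 + 2; = 20; G_2 = 20−1 = 19
step 2: 19 = 3·6 + 1; sub 7 for 6: 3·7 + 1; = 22; G_3 = 22−1 = 21
step 3: 21 = 3·7; sub 8 for 7: 3·8; = 24; G_4 = 24−1 = 23

21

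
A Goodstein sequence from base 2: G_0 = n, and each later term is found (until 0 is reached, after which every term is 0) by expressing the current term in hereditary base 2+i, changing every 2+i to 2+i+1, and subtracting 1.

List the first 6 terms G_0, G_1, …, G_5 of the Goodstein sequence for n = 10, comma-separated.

10, 83, 1025, 15625, 279935, 4215754

[0] 10 ≡ 2^(2 + 1) + 2 (base 2). Lift 3: 84. −1: 83.
[1] 83 ≡ 3^(3 + 1) + 2 (base 3). Lift 4: 1026. −1: 1025.
[2] 1025 ≡ 4^(4 + 1) + 1 (base 4). Lift 5: 15626. −1: 15625.
[3] 15625 ≡ 5^(5 + 1) (base 5). Lift 6: 279936. −1: 279935.
[4] 279935 ≡ 5·6^6 + 5·6^5 + 5·6^4 + 5·6^3 + 5·6^2 + 5·6 + 5 (base 6). Lift 7: 4215755. −1: 4215754.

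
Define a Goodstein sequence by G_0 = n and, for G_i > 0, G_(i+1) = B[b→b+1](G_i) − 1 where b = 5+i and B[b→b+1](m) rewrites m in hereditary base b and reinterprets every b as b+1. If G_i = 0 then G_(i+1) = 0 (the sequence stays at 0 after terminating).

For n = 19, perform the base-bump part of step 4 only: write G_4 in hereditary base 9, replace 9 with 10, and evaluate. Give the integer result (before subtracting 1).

G_0=19  [base 5] 3·5 + 4  →[5↦6]→  3·6 + 4 = 22  −1 ⇒ G_1=21
G_1=21  [base 6] 3·6 + 3  →[6↦7]→  3·7 + 3 = 24  −1 ⇒ G_2=23
G_2=23  [base 7] 3·7 + 2  →[7↦8]→  3·8 + 2 = 26  −1 ⇒ G_3=25
G_3=25  [base 8] 3·8 + 1  →[8↦9]→  3·9 + 1 = 28  −1 ⇒ G_4=27

30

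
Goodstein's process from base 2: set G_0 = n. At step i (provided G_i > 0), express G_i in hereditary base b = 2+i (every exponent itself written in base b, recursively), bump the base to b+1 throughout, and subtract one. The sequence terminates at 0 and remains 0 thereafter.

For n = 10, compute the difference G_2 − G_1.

base 2: 10 = 2^(2 + 1) + 2; at 3: 3^(3 + 1) + 3 = 84; next = 83
base 3: 83 = 3^(3 + 1) + 2; at 4: 4^(4 + 1) + 2 = 1026; next = 1025

942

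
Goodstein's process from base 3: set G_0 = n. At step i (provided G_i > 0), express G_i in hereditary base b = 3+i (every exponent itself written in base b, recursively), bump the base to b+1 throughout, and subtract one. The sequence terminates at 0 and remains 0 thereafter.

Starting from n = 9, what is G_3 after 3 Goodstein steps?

19

G_0 = 9. HB_3(9) = 3^2. Bump = 16. G_1 = 15.
G_1 = 15. HB_4(15) = 3·4 + 3. Bump = 18. G_2 = 17.
G_2 = 17. HB_5(17) = 3·5 + 2. Bump = 20. G_3 = 19.
G_3 = 19. HB_6(19) = 3·6 + 1. Bump = 22. G_4 = 21.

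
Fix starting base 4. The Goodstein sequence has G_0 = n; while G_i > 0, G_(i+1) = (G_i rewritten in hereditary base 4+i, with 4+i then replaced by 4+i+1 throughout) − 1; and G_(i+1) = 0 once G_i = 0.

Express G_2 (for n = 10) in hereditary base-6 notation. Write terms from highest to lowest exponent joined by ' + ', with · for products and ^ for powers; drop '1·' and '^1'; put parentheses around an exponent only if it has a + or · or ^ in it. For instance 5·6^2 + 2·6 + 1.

2·6

i=0: 10 = 2·4 + 2 (b=4); 4→5: 2·5 + 2 = 12; 12−1 = 11
i=1: 11 = 2·5 + 1 (b=5); 5→6: 2·6 + 1 = 13; 13−1 = 12
i=2: 12 = 2·6 (b=6); 6→7: 2·7 = 14; 14−1 = 13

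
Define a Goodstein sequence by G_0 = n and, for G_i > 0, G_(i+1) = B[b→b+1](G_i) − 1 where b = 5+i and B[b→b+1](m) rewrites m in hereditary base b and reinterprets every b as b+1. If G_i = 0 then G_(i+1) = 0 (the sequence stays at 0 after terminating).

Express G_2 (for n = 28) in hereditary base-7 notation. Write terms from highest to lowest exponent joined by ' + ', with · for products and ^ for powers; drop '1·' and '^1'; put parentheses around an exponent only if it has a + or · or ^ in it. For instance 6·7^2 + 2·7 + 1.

7^2 + 1

base 5: 28 = 5^2 + 3; at 6: 6^2 + 3 = 39; next = 38
base 6: 38 = 6^2 + 2; at 7: 7^2 + 2 = 51; next = 50
base 7: 50 = 7^2 + 1; at 8: 8^2 + 1 = 65; next = 64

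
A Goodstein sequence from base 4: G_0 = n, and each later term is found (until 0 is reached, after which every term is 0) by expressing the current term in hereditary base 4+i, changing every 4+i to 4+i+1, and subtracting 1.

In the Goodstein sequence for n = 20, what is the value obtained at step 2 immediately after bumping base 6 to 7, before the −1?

52

base 4: 20 = 4^2 + 4; at 5: 5^2 + 5 = 30; next = 29
base 5: 29 = 5^2 + 4; at 6: 6^2 + 4 = 40; next = 39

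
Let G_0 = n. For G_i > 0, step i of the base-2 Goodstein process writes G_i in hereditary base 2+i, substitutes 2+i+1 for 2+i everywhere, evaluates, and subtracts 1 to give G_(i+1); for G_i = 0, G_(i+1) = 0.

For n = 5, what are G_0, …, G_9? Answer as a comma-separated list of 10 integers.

(0) 5|_2 = 2^2 + 1 ↦ 3^3 + 1|_3 = 28 ⇒ 27
(1) 27|_3 = 3^3 ↦ 4^4|_4 = 256 ⇒ 255
(2) 255|_4 = 3·4^3 + 3·4^2 + 3·4 + 3 ↦ 3·5^3 + 3·5^2 + 3·5 + 3|_5 = 468 ⇒ 467
(3) 467|_5 = 3·5^3 + 3·5^2 + 3·5 + 2 ↦ 3·6^3 + 3·6^2 + 3·6 + 2|_6 = 776 ⇒ 775
(4) 775|_6 = 3·6^3 + 3·6^2 + 3·6 + 1 ↦ 3·7^3 + 3·7^2 + 3·7 + 1|_7 = 1198 ⇒ 1197
(5) 1197|_7 = 3·7^3 + 3·7^2 + 3·7 ↦ 3·8^3 + 3·8^2 + 3·8|_8 = 1752 ⇒ 1751
(6) 1751|_8 = 3·8^3 + 3·8^2 + 2·8 + 7 ↦ 3·9^3 + 3·9^2 + 2·9 + 7|_9 = 2455 ⇒ 2454
(7) 2454|_9 = 3·9^3 + 3·9^2 + 2·9 + 6 ↦ 3·10^3 + 3·10^2 + 2·10 + 6|_10 = 3326 ⇒ 3325
(8) 3325|_10 = 3·10^3 + 3·10^2 + 2·10 + 5 ↦ 3·11^3 + 3·11^2 + 2·11 + 5|_11 = 4383 ⇒ 4382

5, 27, 255, 467, 775, 1197, 1751, 2454, 3325, 4382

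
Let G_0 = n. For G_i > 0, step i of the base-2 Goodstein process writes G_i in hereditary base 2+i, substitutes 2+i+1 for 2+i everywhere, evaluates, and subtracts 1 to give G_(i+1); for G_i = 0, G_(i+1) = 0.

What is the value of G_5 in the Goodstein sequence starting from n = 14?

5862840

step 0: 14 = 2^(2 + 1) + 2^2 + 2; sub 3 for 2: 3^(3 + 1) + 3^3 + 3; = 111; G_1 = 111−1 = 110
step 1: 110 = 3^(3 + 1) + 3^3 + 2; sub 4 for 3: 4^(4 + 1) + 4^4 + 2; = 1282; G_2 = 1282−1 = 1281
step 2: 1281 = 4^(4 + 1) + 4^4 + 1; sub 5 for 4: 5^(5 + 1) + 5^5 + 1; = 18751; G_3 = 18751−1 = 18750
step 3: 18750 = 5^(5 + 1) + 5^5; sub 6 for 5: 6^(6 + 1) + 6^6; = 326592; G_4 = 326592−1 = 326591
step 4: 326591 = 6^(6 + 1) + 5·6^5 + 5·6^4 + 5·6^3 + 5·6^2 + 5·6 + 5; sub 7 for 6: 7^(7 + 1) + 5·7^5 + 5·7^4 + 5·7^3 + 5·7^2 + 5·7 + 5; = 5862841; G_5 = 5862841−1 = 5862840
step 5: 5862840 = 7^(7 + 1) + 5·7^5 + 5·7^4 + 5·7^3 + 5·7^2 + 5·7 + 4; sub 8 for 7: 8^(8 + 1) + 5·8^5 + 5·8^4 + 5·8^3 + 5·8^2 + 5·8 + 4; = 134404972; G_6 = 134404972−1 = 134404971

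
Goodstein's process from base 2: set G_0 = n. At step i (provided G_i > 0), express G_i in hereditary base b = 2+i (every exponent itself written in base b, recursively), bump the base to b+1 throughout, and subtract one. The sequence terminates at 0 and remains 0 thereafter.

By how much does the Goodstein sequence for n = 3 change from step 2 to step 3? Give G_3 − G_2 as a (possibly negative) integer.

3 —HB2→ 2 + 1 —bump→ 3 + 1 = 4 —(−1)→ 3
3 —HB3→ 3 —bump→ 4 = 4 —(−1)→ 3
3 —HB4→ 3 —bump→ 3 = 3 —(−1)→ 2

-1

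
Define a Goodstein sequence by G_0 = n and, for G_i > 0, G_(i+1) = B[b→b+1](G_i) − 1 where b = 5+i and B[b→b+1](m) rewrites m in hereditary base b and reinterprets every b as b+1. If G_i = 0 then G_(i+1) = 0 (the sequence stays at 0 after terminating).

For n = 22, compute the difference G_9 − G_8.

2

G_0=22  [base 5] 4·5 + 2  →[5↦6]→  4·6 + 2 = 26  −1 ⇒ G_1=25
G_1=25  [base 6] 4·6 + 1  →[6↦7]→  4·7 + 1 = 29  −1 ⇒ G_2=28
G_2=28  [base 7] 4·7  →[7↦8]→  4·8 = 32  −1 ⇒ G_3=31
G_3=31  [base 8] 3·8 + 7  →[8↦9]→  3·9 + 7 = 34  −1 ⇒ G_4=33
G_4=33  [base 9] 3·9 + 6  →[9↦10]→  3·10 + 6 = 36  −1 ⇒ G_5=35
G_5=35  [base 10] 3·10 + 5  →[10↦11]→  3·11 + 5 = 38  −1 ⇒ G_6=37
G_6=37  [base 11] 3·11 + 4  →[11↦12]→  3·12 + 4 = 40  −1 ⇒ G_7=39
G_7=39  [base 12] 3·12 + 3  →[12↦13]→  3·13 + 3 = 42  −1 ⇒ G_8=41
G_8=41  [base 13] 3·13 + 2  →[13↦14]→  3·14 + 2 = 44  −1 ⇒ G_9=43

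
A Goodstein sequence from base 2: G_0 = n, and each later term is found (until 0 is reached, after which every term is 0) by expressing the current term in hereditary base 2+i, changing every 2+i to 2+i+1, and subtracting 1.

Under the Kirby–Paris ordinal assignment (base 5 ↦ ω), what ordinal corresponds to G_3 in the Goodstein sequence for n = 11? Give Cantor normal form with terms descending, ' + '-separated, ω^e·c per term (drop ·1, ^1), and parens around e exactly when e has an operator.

[0] 11 ≡ 2^(2 + 1) + 2 + 1 (base 2). Lift 3: 85. −1: 84.
[1] 84 ≡ 3^(3 + 1) + 3 (base 3). Lift 4: 1028. −1: 1027.
[2] 1027 ≡ 4^(4 + 1) + 3 (base 4). Lift 5: 15628. −1: 15627.
[3] 15627 ≡ 5^(5 + 1) + 2 (base 5). Lift 6: 279938. −1: 279937.

ω^(ω + 1) + 2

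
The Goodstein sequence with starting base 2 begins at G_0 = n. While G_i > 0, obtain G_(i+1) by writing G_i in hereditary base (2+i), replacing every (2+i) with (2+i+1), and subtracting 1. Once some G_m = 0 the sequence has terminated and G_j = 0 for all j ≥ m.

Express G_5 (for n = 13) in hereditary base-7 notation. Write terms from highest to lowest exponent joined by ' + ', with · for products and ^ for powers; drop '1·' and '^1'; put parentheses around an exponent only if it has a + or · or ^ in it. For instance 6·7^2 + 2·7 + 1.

step 0: 13 = 2^(2 + 1) + 2^2 + 1; sub 3 for 2: 3^(3 + 1) + 3^3 + 1; = 109; G_1 = 109−1 = 108
step 1: 108 = 3^(3 + 1) + 3^3; sub 4 for 3: 4^(4 + 1) + 4^4; = 1280; G_2 = 1280−1 = 1279
step 2: 1279 = 4^(4 + 1) + 3·4^3 + 3·4^2 + 3·4 + 3; sub 5 for 4: 5^(5 + 1) + 3·5^3 + 3·5^2 + 3·5 + 3; = 16093; G_3 = 16093−1 = 16092
step 3: 16092 = 5^(5 + 1) + 3·5^3 + 3·5^2 + 3·5 + 2; sub 6 for 5: 6^(6 + 1) + 3·6^3 + 3·6^2 + 3·6 + 2; = 280712; G_4 = 280712−1 = 280711
step 4: 280711 = 6^(6 + 1) + 3·6^3 + 3·6^2 + 3·6 + 1; sub 7 for 6: 7^(7 + 1) + 3·7^3 + 3·7^2 + 3·7 + 1; = 5765999; G_5 = 5765999−1 = 5765998
step 5: 5765998 = 7^(7 + 1) + 3·7^3 + 3·7^2 + 3·7; sub 8 for 7: 8^(8 + 1) + 3·8^3 + 3·8^2 + 3·8; = 134219480; G_6 = 134219480−1 = 134219479

7^(7 + 1) + 3·7^3 + 3·7^2 + 3·7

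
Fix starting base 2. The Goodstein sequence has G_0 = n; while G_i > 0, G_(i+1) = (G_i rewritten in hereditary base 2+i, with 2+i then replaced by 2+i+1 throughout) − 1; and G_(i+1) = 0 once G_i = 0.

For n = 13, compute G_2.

1279

[0] 13 ≡ 2^(2 + 1) + 2^2 + 1 (base 2). Lift 3: 109. −1: 108.
[1] 108 ≡ 3^(3 + 1) + 3^3 (base 3). Lift 4: 1280. −1: 1279.
[2] 1279 ≡ 4^(4 + 1) + 3·4^3 + 3·4^2 + 3·4 + 3 (base 4). Lift 5: 16093. −1: 16092.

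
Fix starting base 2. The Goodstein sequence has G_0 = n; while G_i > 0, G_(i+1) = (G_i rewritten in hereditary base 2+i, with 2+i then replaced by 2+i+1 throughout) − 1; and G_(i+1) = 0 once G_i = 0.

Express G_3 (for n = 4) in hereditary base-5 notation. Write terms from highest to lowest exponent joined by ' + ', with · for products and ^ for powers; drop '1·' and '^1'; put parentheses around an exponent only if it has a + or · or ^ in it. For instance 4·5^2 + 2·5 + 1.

[0] 4 ≡ 2^2 (base 2). Lift 3: 27. −1: 26.
[1] 26 ≡ 2·3^2 + 2·3 + 2 (base 3). Lift 4: 42. −1: 41.
[2] 41 ≡ 2·4^2 + 2·4 + 1 (base 4). Lift 5: 61. −1: 60.
[3] 60 ≡ 2·5^2 + 2·5 (base 5). Lift 6: 84. −1: 83.

2·5^2 + 2·5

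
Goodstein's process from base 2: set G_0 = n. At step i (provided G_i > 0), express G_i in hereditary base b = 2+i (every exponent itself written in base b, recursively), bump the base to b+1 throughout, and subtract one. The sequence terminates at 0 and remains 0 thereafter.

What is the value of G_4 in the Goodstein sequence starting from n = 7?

46657

G_0=7  [base 2] 2^2 + 2 + 1  →[2↦3]→  3^3 + 3 + 1 = 31  −1 ⇒ G_1=30
G_1=30  [base 3] 3^3 + 3  →[3↦4]→  4^4 + 4 = 260  −1 ⇒ G_2=259
G_2=259  [base 4] 4^4 + 3  →[4↦5]→  5^5 + 3 = 3128  −1 ⇒ G_3=3127
G_3=3127  [base 5] 5^5 + 2  →[5↦6]→  6^6 + 2 = 46658  −1 ⇒ G_4=46657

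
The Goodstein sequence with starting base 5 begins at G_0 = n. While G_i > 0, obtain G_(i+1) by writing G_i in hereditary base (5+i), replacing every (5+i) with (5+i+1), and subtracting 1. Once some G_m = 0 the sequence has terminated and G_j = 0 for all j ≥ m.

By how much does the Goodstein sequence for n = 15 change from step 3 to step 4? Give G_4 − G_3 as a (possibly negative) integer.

1

[0] 15 ≡ 3·5 (base 5). Lift 6: 18. −1: 17.
[1] 17 ≡ 2·6 + 5 (base 6). Lift 7: 19. −1: 18.
[2] 18 ≡ 2·7 + 4 (base 7). Lift 8: 20. −1: 19.
[3] 19 ≡ 2·8 + 3 (base 8). Lift 9: 21. −1: 20.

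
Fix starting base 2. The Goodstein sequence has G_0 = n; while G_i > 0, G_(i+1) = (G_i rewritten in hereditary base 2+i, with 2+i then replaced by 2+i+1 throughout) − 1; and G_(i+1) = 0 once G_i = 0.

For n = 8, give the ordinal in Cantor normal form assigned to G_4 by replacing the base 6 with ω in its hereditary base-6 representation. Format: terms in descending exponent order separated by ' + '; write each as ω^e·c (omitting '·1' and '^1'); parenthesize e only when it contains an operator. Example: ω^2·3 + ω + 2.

ω^ω·2 + ω^2·2 + ω + 5

i=0: 8 = 2^(2 + 1) (b=2); 2→3: 3^(3 + 1) = 81; 81−1 = 80
i=1: 80 = 2·3^3 + 2·3^2 + 2·3 + 2 (b=3); 3→4: 2·4^4 + 2·4^2 + 2·4 + 2 = 554; 554−1 = 553
i=2: 553 = 2·4^4 + 2·4^2 + 2·4 + 1 (b=4); 4→5: 2·5^5 + 2·5^2 + 2·5 + 1 = 6311; 6311−1 = 6310
i=3: 6310 = 2·5^5 + 2·5^2 + 2·5 (b=5); 5→6: 2·6^6 + 2·6^2 + 2·6 = 93396; 93396−1 = 93395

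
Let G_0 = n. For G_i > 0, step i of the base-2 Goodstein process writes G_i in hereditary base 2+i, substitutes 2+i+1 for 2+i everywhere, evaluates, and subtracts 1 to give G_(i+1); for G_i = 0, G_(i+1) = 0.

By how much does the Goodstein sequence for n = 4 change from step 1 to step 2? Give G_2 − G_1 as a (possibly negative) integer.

15

step 0: 4 = 2^2; sub 3 for 2: 3^3; = 27; G_1 = 27−1 = 26
step 1: 26 = 2·3^2 + 2·3 + 2; sub 4 for 3: 2·4^2 + 2·4 + 2; = 42; G_2 = 42−1 = 41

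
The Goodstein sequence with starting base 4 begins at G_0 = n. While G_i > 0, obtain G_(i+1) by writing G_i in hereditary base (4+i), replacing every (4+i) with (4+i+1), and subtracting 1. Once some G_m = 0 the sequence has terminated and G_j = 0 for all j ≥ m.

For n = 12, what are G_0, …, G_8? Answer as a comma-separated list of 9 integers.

12, 14, 15, 16, 17, 18, 19, 19, 19

G_0=12  [base 4] 3·4  →[4↦5]→  3·5 = 15  −1 ⇒ G_1=14
G_1=14  [base 5] 2·5 + 4  →[5↦6]→  2·6 + 4 = 16  −1 ⇒ G_2=15
G_2=15  [base 6] 2·6 + 3  →[6↦7]→  2·7 + 3 = 17  −1 ⇒ G_3=16
G_3=16  [base 7] 2·7 + 2  →[7↦8]→  2·8 + 2 = 18  −1 ⇒ G_4=17
G_4=17  [base 8] 2·8 + 1  →[8↦9]→  2·9 + 1 = 19  −1 ⇒ G_5=18
G_5=18  [base 9] 2·9  →[9↦10]→  2·10 = 20  −1 ⇒ G_6=19
G_6=19  [base 10] 10 + 9  →[10↦11]→  11 + 9 = 20  −1 ⇒ G_7=19
G_7=19  [base 11] 11 + 8  →[11↦12]→  12 + 8 = 20  −1 ⇒ G_8=19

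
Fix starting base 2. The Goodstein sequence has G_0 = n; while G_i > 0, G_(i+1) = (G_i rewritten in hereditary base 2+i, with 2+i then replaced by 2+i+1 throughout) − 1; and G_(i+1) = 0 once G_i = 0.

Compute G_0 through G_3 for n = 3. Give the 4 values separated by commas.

base 2: 3 = 2 + 1; at 3: 3 + 1 = 4; next = 3
base 3: 3 = 3; at 4: 4 = 4; next = 3
base 4: 3 = 3; at 5: 3 = 3; next = 2

3, 3, 3, 2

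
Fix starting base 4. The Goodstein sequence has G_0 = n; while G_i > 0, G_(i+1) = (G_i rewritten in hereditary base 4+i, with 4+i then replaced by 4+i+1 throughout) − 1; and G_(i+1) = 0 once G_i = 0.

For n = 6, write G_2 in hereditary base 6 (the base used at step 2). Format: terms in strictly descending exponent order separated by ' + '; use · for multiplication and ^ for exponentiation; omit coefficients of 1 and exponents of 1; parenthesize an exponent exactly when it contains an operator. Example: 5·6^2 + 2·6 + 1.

G_0=6  [base 4] 4 + 2  →[4↦5]→  5 + 2 = 7  −1 ⇒ G_1=6
G_1=6  [base 5] 5 + 1  →[5↦6]→  6 + 1 = 7  −1 ⇒ G_2=6
G_2=6  [base 6] 6  →[6↦7]→  7 = 7  −1 ⇒ G_3=6

6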